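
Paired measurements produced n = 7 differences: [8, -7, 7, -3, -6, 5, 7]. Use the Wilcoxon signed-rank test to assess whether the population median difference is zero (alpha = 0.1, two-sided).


Step 1: Drop any zero differences (none here) and take |d_i|.
|d| = [8, 7, 7, 3, 6, 5, 7]
Step 2: Midrank |d_i| (ties get averaged ranks).
ranks: |8|->7, |7|->5, |7|->5, |3|->1, |6|->3, |5|->2, |7|->5
Step 3: Attach original signs; sum ranks with positive sign and with negative sign.
W+ = 7 + 5 + 2 + 5 = 19
W- = 5 + 1 + 3 = 9
(Check: W+ + W- = 28 should equal n(n+1)/2 = 28.)
Step 4: Test statistic W = min(W+, W-) = 9.
Step 5: Ties in |d|, so use the tie-corrected normal approximation.
        E[W] = n(n+1)/4 = 7*8/4 = 14.
        Tie groups: |d|=7 (t=3); sum(t^3 - t) = 24.
        Var[W] = n(n+1)(2n+1)/24 - sum(t^3-t)/48 = 840/24 - 24/48 = 34.5.
        z = (W - E[W]) / sqrt(Var[W]) = (9 - 14) / 5.8737 = -0.8513.
        Two-sided p = 2*Phi(z) = 0.394627.
Step 6: alpha = 0.1. fail to reject H0.

W+ = 19, W- = 9, W = min = 9, p = 0.394627, fail to reject H0.


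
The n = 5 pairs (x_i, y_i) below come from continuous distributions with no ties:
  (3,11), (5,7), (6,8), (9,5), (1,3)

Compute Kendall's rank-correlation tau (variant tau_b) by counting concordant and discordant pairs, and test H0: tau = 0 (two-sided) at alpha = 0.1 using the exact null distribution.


Step 1: Enumerate the 10 unordered pairs (i,j) with i<j and classify each by sign(x_j-x_i) * sign(y_j-y_i).
  (1,2):dx=+2,dy=-4->D; (1,3):dx=+3,dy=-3->D; (1,4):dx=+6,dy=-6->D; (1,5):dx=-2,dy=-8->C
  (2,3):dx=+1,dy=+1->C; (2,4):dx=+4,dy=-2->D; (2,5):dx=-4,dy=-4->C; (3,4):dx=+3,dy=-3->D
  (3,5):dx=-5,dy=-5->C; (4,5):dx=-8,dy=-2->C
Step 2: C = 5, D = 5, total pairs = 10.
Step 3: tau = (C - D)/(n(n-1)/2) = (5 - 5)/10 = 0.000000.
Step 4: Exact two-sided p-value (enumerate n! = 120 permutations of y under H0): p = 1.000000.
Step 5: alpha = 0.1. fail to reject H0.

tau_b = 0.0000 (C=5, D=5), p = 1.000000, fail to reject H0.


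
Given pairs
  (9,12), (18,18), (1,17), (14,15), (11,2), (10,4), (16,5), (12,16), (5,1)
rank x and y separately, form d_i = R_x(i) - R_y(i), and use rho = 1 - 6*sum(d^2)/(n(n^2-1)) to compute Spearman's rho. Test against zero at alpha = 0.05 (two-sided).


Step 1: Rank x and y separately (midranks; no ties here).
rank(x): 9->3, 18->9, 1->1, 14->7, 11->5, 10->4, 16->8, 12->6, 5->2
rank(y): 12->5, 18->9, 17->8, 15->6, 2->2, 4->3, 5->4, 16->7, 1->1
Step 2: d_i = R_x(i) - R_y(i); compute d_i^2.
  (3-5)^2=4, (9-9)^2=0, (1-8)^2=49, (7-6)^2=1, (5-2)^2=9, (4-3)^2=1, (8-4)^2=16, (6-7)^2=1, (2-1)^2=1
sum(d^2) = 82.
Step 3: rho = 1 - 6*82 / (9*(9^2 - 1)) = 1 - 492/720 = 0.316667.
Step 4: Under H0, t = rho * sqrt((n-2)/(1-rho^2)) = 0.8833 ~ t(7).
Step 5: Two-sided p-value from the t-distribution with 7 df = 0.406397.
Step 6: alpha = 0.05. fail to reject H0.

rho = 0.3167, p = 0.406397, fail to reject H0 at alpha = 0.05.


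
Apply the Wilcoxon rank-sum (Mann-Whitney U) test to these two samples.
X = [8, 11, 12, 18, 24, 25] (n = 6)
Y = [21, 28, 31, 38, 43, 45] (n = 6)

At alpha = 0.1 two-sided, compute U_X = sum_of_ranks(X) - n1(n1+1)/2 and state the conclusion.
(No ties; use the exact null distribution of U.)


Step 1: Combine and sort all 12 observations; assign midranks.
sorted (value, group): (8,X), (11,X), (12,X), (18,X), (21,Y), (24,X), (25,X), (28,Y), (31,Y), (38,Y), (43,Y), (45,Y)
ranks: 8->1, 11->2, 12->3, 18->4, 21->5, 24->6, 25->7, 28->8, 31->9, 38->10, 43->11, 45->12
Step 2: Rank sum for X: R1 = 1 + 2 + 3 + 4 + 6 + 7 = 23.
Step 3: U_X = R1 - n1(n1+1)/2 = 23 - 6*7/2 = 23 - 21 = 2.
       U_Y = n1*n2 - U_X = 36 - 2 = 34.
Step 4: No ties, so the exact null distribution of U (based on enumerating the C(12,6) = 924 equally likely rank assignments) gives the two-sided p-value.
Step 5: p-value = 0.008658; compare to alpha = 0.1. reject H0.

U_X = 2, p = 0.008658, reject H0 at alpha = 0.1.


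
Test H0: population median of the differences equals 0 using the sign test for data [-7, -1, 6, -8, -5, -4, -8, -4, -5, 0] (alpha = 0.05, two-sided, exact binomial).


Step 1: Discard zero differences. Original n = 10; n_eff = number of nonzero differences = 9.
Nonzero differences (with sign): -7, -1, +6, -8, -5, -4, -8, -4, -5
Step 2: Count signs: positive = 1, negative = 8.
Step 3: Under H0: P(positive) = 0.5, so the number of positives S ~ Bin(9, 0.5).
Step 4: Two-sided exact p-value = sum of Bin(9,0.5) probabilities at or below the observed probability = 0.039062.
Step 5: alpha = 0.05. reject H0.

n_eff = 9, pos = 1, neg = 8, p = 0.039062, reject H0.


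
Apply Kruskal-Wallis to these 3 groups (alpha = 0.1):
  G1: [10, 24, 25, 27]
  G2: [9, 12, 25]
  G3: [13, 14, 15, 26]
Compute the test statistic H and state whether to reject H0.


Step 1: Combine all N = 11 observations and assign midranks.
sorted (value, group, rank): (9,G2,1), (10,G1,2), (12,G2,3), (13,G3,4), (14,G3,5), (15,G3,6), (24,G1,7), (25,G1,8.5), (25,G2,8.5), (26,G3,10), (27,G1,11)
Step 2: Sum ranks within each group.
R_1 = 28.5 (n_1 = 4)
R_2 = 12.5 (n_2 = 3)
R_3 = 25 (n_3 = 4)
Step 3: H = 12/(N(N+1)) * sum(R_i^2/n_i) - 3(N+1)
     = 12/(11*12) * (28.5^2/4 + 12.5^2/3 + 25^2/4) - 3*12
     = 0.090909 * 411.396 - 36
     = 1.399621.
Step 4: Ties present; correction factor C = 1 - 6/(11^3 - 11) = 0.995455. Corrected H = 1.399621 / 0.995455 = 1.406012.
Step 5: Under H0, H ~ chi^2(2); p-value = 0.495095.
Step 6: alpha = 0.1. fail to reject H0.

H = 1.4060, df = 2, p = 0.495095, fail to reject H0.


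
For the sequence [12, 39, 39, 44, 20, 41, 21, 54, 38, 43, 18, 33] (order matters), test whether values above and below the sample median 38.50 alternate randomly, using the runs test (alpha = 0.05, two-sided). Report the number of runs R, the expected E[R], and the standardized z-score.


Step 1: Compute median = 38.50; label A = above, B = below.
Labels in order: BAAABABABABB  (n_A = 6, n_B = 6)
Step 2: Count runs R = 9.
Step 3: Under H0 (random ordering), E[R] = 2*n_A*n_B/(n_A+n_B) + 1 = 2*6*6/12 + 1 = 7.0000.
        Var[R] = 2*n_A*n_B*(2*n_A*n_B - n_A - n_B) / ((n_A+n_B)^2 * (n_A+n_B-1)) = 4320/1584 = 2.7273.
        SD[R] = 1.6514.
Step 4: Continuity-corrected z = (R - 0.5 - E[R]) / SD[R] = (9 - 0.5 - 7.0000) / 1.6514 = 0.9083.
Step 5: Two-sided p-value via normal approximation = 2*(1 - Phi(|z|)) = 0.363722.
Step 6: alpha = 0.05. fail to reject H0.

R = 9, z = 0.9083, p = 0.363722, fail to reject H0.


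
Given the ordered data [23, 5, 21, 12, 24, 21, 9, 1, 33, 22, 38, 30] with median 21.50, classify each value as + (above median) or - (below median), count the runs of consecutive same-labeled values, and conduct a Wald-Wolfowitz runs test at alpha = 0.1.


Step 1: Compute median = 21.50; label A = above, B = below.
Labels in order: ABBBABBBAAAA  (n_A = 6, n_B = 6)
Step 2: Count runs R = 5.
Step 3: Under H0 (random ordering), E[R] = 2*n_A*n_B/(n_A+n_B) + 1 = 2*6*6/12 + 1 = 7.0000.
        Var[R] = 2*n_A*n_B*(2*n_A*n_B - n_A - n_B) / ((n_A+n_B)^2 * (n_A+n_B-1)) = 4320/1584 = 2.7273.
        SD[R] = 1.6514.
Step 4: Continuity-corrected z = (R + 0.5 - E[R]) / SD[R] = (5 + 0.5 - 7.0000) / 1.6514 = -0.9083.
Step 5: Two-sided p-value via normal approximation = 2*(1 - Phi(|z|)) = 0.363722.
Step 6: alpha = 0.1. fail to reject H0.

R = 5, z = -0.9083, p = 0.363722, fail to reject H0.


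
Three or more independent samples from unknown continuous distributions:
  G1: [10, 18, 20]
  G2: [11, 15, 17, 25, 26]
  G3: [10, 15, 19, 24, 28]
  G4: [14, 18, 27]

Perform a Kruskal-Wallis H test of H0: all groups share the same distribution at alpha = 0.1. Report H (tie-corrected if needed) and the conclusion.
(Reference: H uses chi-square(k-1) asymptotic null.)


Step 1: Combine all N = 16 observations and assign midranks.
sorted (value, group, rank): (10,G1,1.5), (10,G3,1.5), (11,G2,3), (14,G4,4), (15,G2,5.5), (15,G3,5.5), (17,G2,7), (18,G1,8.5), (18,G4,8.5), (19,G3,10), (20,G1,11), (24,G3,12), (25,G2,13), (26,G2,14), (27,G4,15), (28,G3,16)
Step 2: Sum ranks within each group.
R_1 = 21 (n_1 = 3)
R_2 = 42.5 (n_2 = 5)
R_3 = 45 (n_3 = 5)
R_4 = 27.5 (n_4 = 3)
Step 3: H = 12/(N(N+1)) * sum(R_i^2/n_i) - 3(N+1)
     = 12/(16*17) * (21^2/3 + 42.5^2/5 + 45^2/5 + 27.5^2/3) - 3*17
     = 0.044118 * 1165.33 - 51
     = 0.411765.
Step 4: Ties present; correction factor C = 1 - 18/(16^3 - 16) = 0.995588. Corrected H = 0.411765 / 0.995588 = 0.413589.
Step 5: Under H0, H ~ chi^2(3); p-value = 0.937421.
Step 6: alpha = 0.1. fail to reject H0.

H = 0.4136, df = 3, p = 0.937421, fail to reject H0.


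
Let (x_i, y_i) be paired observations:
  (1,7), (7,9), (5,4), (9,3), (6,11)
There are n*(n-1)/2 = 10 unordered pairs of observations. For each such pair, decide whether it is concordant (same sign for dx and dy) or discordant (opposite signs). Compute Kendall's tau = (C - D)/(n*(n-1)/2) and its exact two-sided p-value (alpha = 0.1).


Step 1: Enumerate the 10 unordered pairs (i,j) with i<j and classify each by sign(x_j-x_i) * sign(y_j-y_i).
  (1,2):dx=+6,dy=+2->C; (1,3):dx=+4,dy=-3->D; (1,4):dx=+8,dy=-4->D; (1,5):dx=+5,dy=+4->C
  (2,3):dx=-2,dy=-5->C; (2,4):dx=+2,dy=-6->D; (2,5):dx=-1,dy=+2->D; (3,4):dx=+4,dy=-1->D
  (3,5):dx=+1,dy=+7->C; (4,5):dx=-3,dy=+8->D
Step 2: C = 4, D = 6, total pairs = 10.
Step 3: tau = (C - D)/(n(n-1)/2) = (4 - 6)/10 = -0.200000.
Step 4: Exact two-sided p-value (enumerate n! = 120 permutations of y under H0): p = 0.816667.
Step 5: alpha = 0.1. fail to reject H0.

tau_b = -0.2000 (C=4, D=6), p = 0.816667, fail to reject H0.


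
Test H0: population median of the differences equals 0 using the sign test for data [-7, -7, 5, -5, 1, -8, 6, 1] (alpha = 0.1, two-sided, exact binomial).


Step 1: Discard zero differences. Original n = 8; n_eff = number of nonzero differences = 8.
Nonzero differences (with sign): -7, -7, +5, -5, +1, -8, +6, +1
Step 2: Count signs: positive = 4, negative = 4.
Step 3: Under H0: P(positive) = 0.5, so the number of positives S ~ Bin(8, 0.5).
Step 4: Two-sided exact p-value = sum of Bin(8,0.5) probabilities at or below the observed probability = 1.000000.
Step 5: alpha = 0.1. fail to reject H0.

n_eff = 8, pos = 4, neg = 4, p = 1.000000, fail to reject H0.


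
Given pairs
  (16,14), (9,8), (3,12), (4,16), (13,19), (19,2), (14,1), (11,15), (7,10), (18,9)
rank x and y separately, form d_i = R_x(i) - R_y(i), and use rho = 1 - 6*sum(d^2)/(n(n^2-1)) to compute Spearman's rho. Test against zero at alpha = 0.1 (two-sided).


Step 1: Rank x and y separately (midranks; no ties here).
rank(x): 16->8, 9->4, 3->1, 4->2, 13->6, 19->10, 14->7, 11->5, 7->3, 18->9
rank(y): 14->7, 8->3, 12->6, 16->9, 19->10, 2->2, 1->1, 15->8, 10->5, 9->4
Step 2: d_i = R_x(i) - R_y(i); compute d_i^2.
  (8-7)^2=1, (4-3)^2=1, (1-6)^2=25, (2-9)^2=49, (6-10)^2=16, (10-2)^2=64, (7-1)^2=36, (5-8)^2=9, (3-5)^2=4, (9-4)^2=25
sum(d^2) = 230.
Step 3: rho = 1 - 6*230 / (10*(10^2 - 1)) = 1 - 1380/990 = -0.393939.
Step 4: Under H0, t = rho * sqrt((n-2)/(1-rho^2)) = -1.2123 ~ t(8).
Step 5: Two-sided p-value from the t-distribution with 8 df = 0.259998.
Step 6: alpha = 0.1. fail to reject H0.

rho = -0.3939, p = 0.259998, fail to reject H0 at alpha = 0.1.


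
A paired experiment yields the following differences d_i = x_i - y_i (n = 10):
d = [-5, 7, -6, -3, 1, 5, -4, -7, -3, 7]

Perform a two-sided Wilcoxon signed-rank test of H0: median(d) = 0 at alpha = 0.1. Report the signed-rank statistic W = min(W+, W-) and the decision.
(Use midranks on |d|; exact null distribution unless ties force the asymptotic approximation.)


Step 1: Drop any zero differences (none here) and take |d_i|.
|d| = [5, 7, 6, 3, 1, 5, 4, 7, 3, 7]
Step 2: Midrank |d_i| (ties get averaged ranks).
ranks: |5|->5.5, |7|->9, |6|->7, |3|->2.5, |1|->1, |5|->5.5, |4|->4, |7|->9, |3|->2.5, |7|->9
Step 3: Attach original signs; sum ranks with positive sign and with negative sign.
W+ = 9 + 1 + 5.5 + 9 = 24.5
W- = 5.5 + 7 + 2.5 + 4 + 9 + 2.5 = 30.5
(Check: W+ + W- = 55 should equal n(n+1)/2 = 55.)
Step 4: Test statistic W = min(W+, W-) = 24.5.
Step 5: Ties in |d|, so use the tie-corrected normal approximation.
        E[W] = n(n+1)/4 = 10*11/4 = 27.5.
        Tie groups: |d|=3 (t=2), |d|=5 (t=2), |d|=7 (t=3); sum(t^3 - t) = 36.
        Var[W] = n(n+1)(2n+1)/24 - sum(t^3-t)/48 = 2310/24 - 36/48 = 95.5.
        z = (W - E[W]) / sqrt(Var[W]) = (24.5 - 27.5) / 9.7724 = -0.3070.
        Two-sided p = 2*Phi(z) = 0.758853.
Step 6: alpha = 0.1. fail to reject H0.

W+ = 24.5, W- = 30.5, W = min = 24.5, p = 0.758853, fail to reject H0.


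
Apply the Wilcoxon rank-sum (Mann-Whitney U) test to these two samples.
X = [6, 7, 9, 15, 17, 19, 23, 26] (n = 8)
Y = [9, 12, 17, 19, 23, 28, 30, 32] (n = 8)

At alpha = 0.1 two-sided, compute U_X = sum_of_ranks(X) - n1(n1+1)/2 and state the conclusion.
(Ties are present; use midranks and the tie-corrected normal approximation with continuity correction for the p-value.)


Step 1: Combine and sort all 16 observations; assign midranks.
sorted (value, group): (6,X), (7,X), (9,X), (9,Y), (12,Y), (15,X), (17,X), (17,Y), (19,X), (19,Y), (23,X), (23,Y), (26,X), (28,Y), (30,Y), (32,Y)
ranks: 6->1, 7->2, 9->3.5, 9->3.5, 12->5, 15->6, 17->7.5, 17->7.5, 19->9.5, 19->9.5, 23->11.5, 23->11.5, 26->13, 28->14, 30->15, 32->16
Step 2: Rank sum for X: R1 = 1 + 2 + 3.5 + 6 + 7.5 + 9.5 + 11.5 + 13 = 54.
Step 3: U_X = R1 - n1(n1+1)/2 = 54 - 8*9/2 = 54 - 36 = 18.
       U_Y = n1*n2 - U_X = 64 - 18 = 46.
Step 4: Ties are present, so use the tie-corrected normal approximation (with continuity correction) for the p-value.
Step 5: p-value = 0.155034; compare to alpha = 0.1. fail to reject H0.

U_X = 18, p = 0.155034, fail to reject H0 at alpha = 0.1.


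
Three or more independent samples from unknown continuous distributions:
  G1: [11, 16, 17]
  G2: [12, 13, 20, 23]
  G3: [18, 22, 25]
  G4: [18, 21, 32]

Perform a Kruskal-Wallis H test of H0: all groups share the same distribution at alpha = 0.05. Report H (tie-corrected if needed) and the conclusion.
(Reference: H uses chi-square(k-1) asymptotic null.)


Step 1: Combine all N = 13 observations and assign midranks.
sorted (value, group, rank): (11,G1,1), (12,G2,2), (13,G2,3), (16,G1,4), (17,G1,5), (18,G3,6.5), (18,G4,6.5), (20,G2,8), (21,G4,9), (22,G3,10), (23,G2,11), (25,G3,12), (32,G4,13)
Step 2: Sum ranks within each group.
R_1 = 10 (n_1 = 3)
R_2 = 24 (n_2 = 4)
R_3 = 28.5 (n_3 = 3)
R_4 = 28.5 (n_4 = 3)
Step 3: H = 12/(N(N+1)) * sum(R_i^2/n_i) - 3(N+1)
     = 12/(13*14) * (10^2/3 + 24^2/4 + 28.5^2/3 + 28.5^2/3) - 3*14
     = 0.065934 * 718.833 - 42
     = 5.395604.
Step 4: Ties present; correction factor C = 1 - 6/(13^3 - 13) = 0.997253. Corrected H = 5.395604 / 0.997253 = 5.410468.
Step 5: Under H0, H ~ chi^2(3); p-value = 0.144093.
Step 6: alpha = 0.05. fail to reject H0.

H = 5.4105, df = 3, p = 0.144093, fail to reject H0.


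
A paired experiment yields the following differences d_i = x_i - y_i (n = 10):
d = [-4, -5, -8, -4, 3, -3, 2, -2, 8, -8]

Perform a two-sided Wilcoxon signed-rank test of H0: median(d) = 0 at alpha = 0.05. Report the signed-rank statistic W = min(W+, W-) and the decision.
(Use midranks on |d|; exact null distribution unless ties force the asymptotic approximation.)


Step 1: Drop any zero differences (none here) and take |d_i|.
|d| = [4, 5, 8, 4, 3, 3, 2, 2, 8, 8]
Step 2: Midrank |d_i| (ties get averaged ranks).
ranks: |4|->5.5, |5|->7, |8|->9, |4|->5.5, |3|->3.5, |3|->3.5, |2|->1.5, |2|->1.5, |8|->9, |8|->9
Step 3: Attach original signs; sum ranks with positive sign and with negative sign.
W+ = 3.5 + 1.5 + 9 = 14
W- = 5.5 + 7 + 9 + 5.5 + 3.5 + 1.5 + 9 = 41
(Check: W+ + W- = 55 should equal n(n+1)/2 = 55.)
Step 4: Test statistic W = min(W+, W-) = 14.
Step 5: Ties in |d|, so use the tie-corrected normal approximation.
        E[W] = n(n+1)/4 = 10*11/4 = 27.5.
        Tie groups: |d|=2 (t=2), |d|=3 (t=2), |d|=4 (t=2), |d|=8 (t=3); sum(t^3 - t) = 42.
        Var[W] = n(n+1)(2n+1)/24 - sum(t^3-t)/48 = 2310/24 - 42/48 = 95.375.
        z = (W - E[W]) / sqrt(Var[W]) = (14 - 27.5) / 9.7660 = -1.3823.
        Two-sided p = 2*Phi(z) = 0.166866.
Step 6: alpha = 0.05. fail to reject H0.

W+ = 14, W- = 41, W = min = 14, p = 0.166866, fail to reject H0.


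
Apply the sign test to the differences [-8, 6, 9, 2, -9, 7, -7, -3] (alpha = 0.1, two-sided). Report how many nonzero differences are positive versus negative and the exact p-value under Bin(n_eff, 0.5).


Step 1: Discard zero differences. Original n = 8; n_eff = number of nonzero differences = 8.
Nonzero differences (with sign): -8, +6, +9, +2, -9, +7, -7, -3
Step 2: Count signs: positive = 4, negative = 4.
Step 3: Under H0: P(positive) = 0.5, so the number of positives S ~ Bin(8, 0.5).
Step 4: Two-sided exact p-value = sum of Bin(8,0.5) probabilities at or below the observed probability = 1.000000.
Step 5: alpha = 0.1. fail to reject H0.

n_eff = 8, pos = 4, neg = 4, p = 1.000000, fail to reject H0.


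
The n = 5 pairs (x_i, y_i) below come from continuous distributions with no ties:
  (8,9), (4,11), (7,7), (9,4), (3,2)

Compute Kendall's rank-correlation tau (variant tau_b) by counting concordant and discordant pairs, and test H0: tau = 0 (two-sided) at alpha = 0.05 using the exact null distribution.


Step 1: Enumerate the 10 unordered pairs (i,j) with i<j and classify each by sign(x_j-x_i) * sign(y_j-y_i).
  (1,2):dx=-4,dy=+2->D; (1,3):dx=-1,dy=-2->C; (1,4):dx=+1,dy=-5->D; (1,5):dx=-5,dy=-7->C
  (2,3):dx=+3,dy=-4->D; (2,4):dx=+5,dy=-7->D; (2,5):dx=-1,dy=-9->C; (3,4):dx=+2,dy=-3->D
  (3,5):dx=-4,dy=-5->C; (4,5):dx=-6,dy=-2->C
Step 2: C = 5, D = 5, total pairs = 10.
Step 3: tau = (C - D)/(n(n-1)/2) = (5 - 5)/10 = 0.000000.
Step 4: Exact two-sided p-value (enumerate n! = 120 permutations of y under H0): p = 1.000000.
Step 5: alpha = 0.05. fail to reject H0.

tau_b = 0.0000 (C=5, D=5), p = 1.000000, fail to reject H0.


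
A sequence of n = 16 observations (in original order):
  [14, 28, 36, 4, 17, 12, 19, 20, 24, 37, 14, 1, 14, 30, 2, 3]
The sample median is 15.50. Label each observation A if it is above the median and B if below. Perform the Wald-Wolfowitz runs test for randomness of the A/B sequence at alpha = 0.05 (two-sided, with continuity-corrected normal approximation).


Step 1: Compute median = 15.50; label A = above, B = below.
Labels in order: BAABABAAAABBBABB  (n_A = 8, n_B = 8)
Step 2: Count runs R = 9.
Step 3: Under H0 (random ordering), E[R] = 2*n_A*n_B/(n_A+n_B) + 1 = 2*8*8/16 + 1 = 9.0000.
        Var[R] = 2*n_A*n_B*(2*n_A*n_B - n_A - n_B) / ((n_A+n_B)^2 * (n_A+n_B-1)) = 14336/3840 = 3.7333.
        SD[R] = 1.9322.
Step 4: R = E[R], so z = 0 with no continuity correction.
Step 5: Two-sided p-value via normal approximation = 2*(1 - Phi(|z|)) = 1.000000.
Step 6: alpha = 0.05. fail to reject H0.

R = 9, z = 0.0000, p = 1.000000, fail to reject H0.


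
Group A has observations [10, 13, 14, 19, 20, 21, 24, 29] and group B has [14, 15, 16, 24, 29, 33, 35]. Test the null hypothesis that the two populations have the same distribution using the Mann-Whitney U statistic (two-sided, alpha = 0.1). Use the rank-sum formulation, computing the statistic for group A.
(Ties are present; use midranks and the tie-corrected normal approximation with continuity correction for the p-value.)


Step 1: Combine and sort all 15 observations; assign midranks.
sorted (value, group): (10,X), (13,X), (14,X), (14,Y), (15,Y), (16,Y), (19,X), (20,X), (21,X), (24,X), (24,Y), (29,X), (29,Y), (33,Y), (35,Y)
ranks: 10->1, 13->2, 14->3.5, 14->3.5, 15->5, 16->6, 19->7, 20->8, 21->9, 24->10.5, 24->10.5, 29->12.5, 29->12.5, 33->14, 35->15
Step 2: Rank sum for X: R1 = 1 + 2 + 3.5 + 7 + 8 + 9 + 10.5 + 12.5 = 53.5.
Step 3: U_X = R1 - n1(n1+1)/2 = 53.5 - 8*9/2 = 53.5 - 36 = 17.5.
       U_Y = n1*n2 - U_X = 56 - 17.5 = 38.5.
Step 4: Ties are present, so use the tie-corrected normal approximation (with continuity correction) for the p-value.
Step 5: p-value = 0.245891; compare to alpha = 0.1. fail to reject H0.

U_X = 17.5, p = 0.245891, fail to reject H0 at alpha = 0.1.


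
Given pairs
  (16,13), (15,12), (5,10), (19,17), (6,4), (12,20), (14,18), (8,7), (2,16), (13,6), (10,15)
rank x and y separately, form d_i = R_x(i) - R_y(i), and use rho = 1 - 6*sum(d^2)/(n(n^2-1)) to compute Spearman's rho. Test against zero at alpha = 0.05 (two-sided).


Step 1: Rank x and y separately (midranks; no ties here).
rank(x): 16->10, 15->9, 5->2, 19->11, 6->3, 12->6, 14->8, 8->4, 2->1, 13->7, 10->5
rank(y): 13->6, 12->5, 10->4, 17->9, 4->1, 20->11, 18->10, 7->3, 16->8, 6->2, 15->7
Step 2: d_i = R_x(i) - R_y(i); compute d_i^2.
  (10-6)^2=16, (9-5)^2=16, (2-4)^2=4, (11-9)^2=4, (3-1)^2=4, (6-11)^2=25, (8-10)^2=4, (4-3)^2=1, (1-8)^2=49, (7-2)^2=25, (5-7)^2=4
sum(d^2) = 152.
Step 3: rho = 1 - 6*152 / (11*(11^2 - 1)) = 1 - 912/1320 = 0.309091.
Step 4: Under H0, t = rho * sqrt((n-2)/(1-rho^2)) = 0.9750 ~ t(9).
Step 5: Two-sided p-value from the t-distribution with 9 df = 0.355028.
Step 6: alpha = 0.05. fail to reject H0.

rho = 0.3091, p = 0.355028, fail to reject H0 at alpha = 0.05.


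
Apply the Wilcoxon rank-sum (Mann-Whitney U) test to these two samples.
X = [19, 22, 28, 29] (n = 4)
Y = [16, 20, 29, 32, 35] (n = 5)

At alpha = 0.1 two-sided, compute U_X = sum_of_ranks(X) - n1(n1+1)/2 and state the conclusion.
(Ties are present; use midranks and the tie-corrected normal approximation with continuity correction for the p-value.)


Step 1: Combine and sort all 9 observations; assign midranks.
sorted (value, group): (16,Y), (19,X), (20,Y), (22,X), (28,X), (29,X), (29,Y), (32,Y), (35,Y)
ranks: 16->1, 19->2, 20->3, 22->4, 28->5, 29->6.5, 29->6.5, 32->8, 35->9
Step 2: Rank sum for X: R1 = 2 + 4 + 5 + 6.5 = 17.5.
Step 3: U_X = R1 - n1(n1+1)/2 = 17.5 - 4*5/2 = 17.5 - 10 = 7.5.
       U_Y = n1*n2 - U_X = 20 - 7.5 = 12.5.
Step 4: Ties are present, so use the tie-corrected normal approximation (with continuity correction) for the p-value.
Step 5: p-value = 0.622753; compare to alpha = 0.1. fail to reject H0.

U_X = 7.5, p = 0.622753, fail to reject H0 at alpha = 0.1.


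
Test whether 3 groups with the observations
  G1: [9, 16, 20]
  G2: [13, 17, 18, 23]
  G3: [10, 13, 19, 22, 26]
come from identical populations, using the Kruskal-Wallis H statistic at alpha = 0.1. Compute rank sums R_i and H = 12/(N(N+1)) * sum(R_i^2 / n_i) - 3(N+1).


Step 1: Combine all N = 12 observations and assign midranks.
sorted (value, group, rank): (9,G1,1), (10,G3,2), (13,G2,3.5), (13,G3,3.5), (16,G1,5), (17,G2,6), (18,G2,7), (19,G3,8), (20,G1,9), (22,G3,10), (23,G2,11), (26,G3,12)
Step 2: Sum ranks within each group.
R_1 = 15 (n_1 = 3)
R_2 = 27.5 (n_2 = 4)
R_3 = 35.5 (n_3 = 5)
Step 3: H = 12/(N(N+1)) * sum(R_i^2/n_i) - 3(N+1)
     = 12/(12*13) * (15^2/3 + 27.5^2/4 + 35.5^2/5) - 3*13
     = 0.076923 * 516.112 - 39
     = 0.700962.
Step 4: Ties present; correction factor C = 1 - 6/(12^3 - 12) = 0.996503. Corrected H = 0.700962 / 0.996503 = 0.703421.
Step 5: Under H0, H ~ chi^2(2); p-value = 0.703484.
Step 6: alpha = 0.1. fail to reject H0.

H = 0.7034, df = 2, p = 0.703484, fail to reject H0.


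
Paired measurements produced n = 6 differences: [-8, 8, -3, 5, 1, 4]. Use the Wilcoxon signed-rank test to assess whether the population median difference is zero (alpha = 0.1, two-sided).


Step 1: Drop any zero differences (none here) and take |d_i|.
|d| = [8, 8, 3, 5, 1, 4]
Step 2: Midrank |d_i| (ties get averaged ranks).
ranks: |8|->5.5, |8|->5.5, |3|->2, |5|->4, |1|->1, |4|->3
Step 3: Attach original signs; sum ranks with positive sign and with negative sign.
W+ = 5.5 + 4 + 1 + 3 = 13.5
W- = 5.5 + 2 = 7.5
(Check: W+ + W- = 21 should equal n(n+1)/2 = 21.)
Step 4: Test statistic W = min(W+, W-) = 7.5.
Step 5: Ties in |d|, so use the tie-corrected normal approximation.
        E[W] = n(n+1)/4 = 6*7/4 = 10.5.
        Tie groups: |d|=8 (t=2); sum(t^3 - t) = 6.
        Var[W] = n(n+1)(2n+1)/24 - sum(t^3-t)/48 = 546/24 - 6/48 = 22.625.
        z = (W - E[W]) / sqrt(Var[W]) = (7.5 - 10.5) / 4.7566 = -0.6307.
        Two-sided p = 2*Phi(z) = 0.528233.
Step 6: alpha = 0.1. fail to reject H0.

W+ = 13.5, W- = 7.5, W = min = 7.5, p = 0.528233, fail to reject H0.


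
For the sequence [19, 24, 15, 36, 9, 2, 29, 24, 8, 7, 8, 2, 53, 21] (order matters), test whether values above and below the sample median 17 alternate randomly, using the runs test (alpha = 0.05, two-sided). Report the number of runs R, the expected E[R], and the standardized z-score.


Step 1: Compute median = 17; label A = above, B = below.
Labels in order: AABABBAABBBBAA  (n_A = 7, n_B = 7)
Step 2: Count runs R = 7.
Step 3: Under H0 (random ordering), E[R] = 2*n_A*n_B/(n_A+n_B) + 1 = 2*7*7/14 + 1 = 8.0000.
        Var[R] = 2*n_A*n_B*(2*n_A*n_B - n_A - n_B) / ((n_A+n_B)^2 * (n_A+n_B-1)) = 8232/2548 = 3.2308.
        SD[R] = 1.7974.
Step 4: Continuity-corrected z = (R + 0.5 - E[R]) / SD[R] = (7 + 0.5 - 8.0000) / 1.7974 = -0.2782.
Step 5: Two-sided p-value via normal approximation = 2*(1 - Phi(|z|)) = 0.780879.
Step 6: alpha = 0.05. fail to reject H0.

R = 7, z = -0.2782, p = 0.780879, fail to reject H0.


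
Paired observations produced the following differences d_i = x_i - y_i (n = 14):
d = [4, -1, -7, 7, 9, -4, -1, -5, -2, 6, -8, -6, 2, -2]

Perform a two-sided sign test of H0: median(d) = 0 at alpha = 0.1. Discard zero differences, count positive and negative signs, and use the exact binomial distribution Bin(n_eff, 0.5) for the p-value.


Step 1: Discard zero differences. Original n = 14; n_eff = number of nonzero differences = 14.
Nonzero differences (with sign): +4, -1, -7, +7, +9, -4, -1, -5, -2, +6, -8, -6, +2, -2
Step 2: Count signs: positive = 5, negative = 9.
Step 3: Under H0: P(positive) = 0.5, so the number of positives S ~ Bin(14, 0.5).
Step 4: Two-sided exact p-value = sum of Bin(14,0.5) probabilities at or below the observed probability = 0.423950.
Step 5: alpha = 0.1. fail to reject H0.

n_eff = 14, pos = 5, neg = 9, p = 0.423950, fail to reject H0.


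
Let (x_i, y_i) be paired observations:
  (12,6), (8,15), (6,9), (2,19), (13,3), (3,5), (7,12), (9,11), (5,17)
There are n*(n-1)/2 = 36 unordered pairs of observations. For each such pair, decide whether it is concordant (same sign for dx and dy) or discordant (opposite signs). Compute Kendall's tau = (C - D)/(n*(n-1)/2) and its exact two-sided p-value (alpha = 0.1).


Step 1: Enumerate the 36 unordered pairs (i,j) with i<j and classify each by sign(x_j-x_i) * sign(y_j-y_i).
  (1,2):dx=-4,dy=+9->D; (1,3):dx=-6,dy=+3->D; (1,4):dx=-10,dy=+13->D; (1,5):dx=+1,dy=-3->D
  (1,6):dx=-9,dy=-1->C; (1,7):dx=-5,dy=+6->D; (1,8):dx=-3,dy=+5->D; (1,9):dx=-7,dy=+11->D
  (2,3):dx=-2,dy=-6->C; (2,4):dx=-6,dy=+4->D; (2,5):dx=+5,dy=-12->D; (2,6):dx=-5,dy=-10->C
  (2,7):dx=-1,dy=-3->C; (2,8):dx=+1,dy=-4->D; (2,9):dx=-3,dy=+2->D; (3,4):dx=-4,dy=+10->D
  (3,5):dx=+7,dy=-6->D; (3,6):dx=-3,dy=-4->C; (3,7):dx=+1,dy=+3->C; (3,8):dx=+3,dy=+2->C
  (3,9):dx=-1,dy=+8->D; (4,5):dx=+11,dy=-16->D; (4,6):dx=+1,dy=-14->D; (4,7):dx=+5,dy=-7->D
  (4,8):dx=+7,dy=-8->D; (4,9):dx=+3,dy=-2->D; (5,6):dx=-10,dy=+2->D; (5,7):dx=-6,dy=+9->D
  (5,8):dx=-4,dy=+8->D; (5,9):dx=-8,dy=+14->D; (6,7):dx=+4,dy=+7->C; (6,8):dx=+6,dy=+6->C
  (6,9):dx=+2,dy=+12->C; (7,8):dx=+2,dy=-1->D; (7,9):dx=-2,dy=+5->D; (8,9):dx=-4,dy=+6->D
Step 2: C = 10, D = 26, total pairs = 36.
Step 3: tau = (C - D)/(n(n-1)/2) = (10 - 26)/36 = -0.444444.
Step 4: Exact two-sided p-value (enumerate n! = 362880 permutations of y under H0): p = 0.119439.
Step 5: alpha = 0.1. fail to reject H0.

tau_b = -0.4444 (C=10, D=26), p = 0.119439, fail to reject H0.


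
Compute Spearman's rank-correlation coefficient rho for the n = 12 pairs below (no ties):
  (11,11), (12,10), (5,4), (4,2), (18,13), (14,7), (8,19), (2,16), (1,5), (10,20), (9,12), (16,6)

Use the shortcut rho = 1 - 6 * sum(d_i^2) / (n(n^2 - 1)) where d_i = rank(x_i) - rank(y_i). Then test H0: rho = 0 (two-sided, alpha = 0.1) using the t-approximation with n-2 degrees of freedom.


Step 1: Rank x and y separately (midranks; no ties here).
rank(x): 11->8, 12->9, 5->4, 4->3, 18->12, 14->10, 8->5, 2->2, 1->1, 10->7, 9->6, 16->11
rank(y): 11->7, 10->6, 4->2, 2->1, 13->9, 7->5, 19->11, 16->10, 5->3, 20->12, 12->8, 6->4
Step 2: d_i = R_x(i) - R_y(i); compute d_i^2.
  (8-7)^2=1, (9-6)^2=9, (4-2)^2=4, (3-1)^2=4, (12-9)^2=9, (10-5)^2=25, (5-11)^2=36, (2-10)^2=64, (1-3)^2=4, (7-12)^2=25, (6-8)^2=4, (11-4)^2=49
sum(d^2) = 234.
Step 3: rho = 1 - 6*234 / (12*(12^2 - 1)) = 1 - 1404/1716 = 0.181818.
Step 4: Under H0, t = rho * sqrt((n-2)/(1-rho^2)) = 0.5847 ~ t(10).
Step 5: Two-sided p-value from the t-distribution with 10 df = 0.571701.
Step 6: alpha = 0.1. fail to reject H0.

rho = 0.1818, p = 0.571701, fail to reject H0 at alpha = 0.1.


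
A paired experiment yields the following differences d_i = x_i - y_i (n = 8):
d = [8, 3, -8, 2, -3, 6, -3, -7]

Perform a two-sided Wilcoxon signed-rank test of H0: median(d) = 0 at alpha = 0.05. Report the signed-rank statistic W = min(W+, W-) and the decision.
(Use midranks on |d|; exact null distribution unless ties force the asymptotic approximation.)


Step 1: Drop any zero differences (none here) and take |d_i|.
|d| = [8, 3, 8, 2, 3, 6, 3, 7]
Step 2: Midrank |d_i| (ties get averaged ranks).
ranks: |8|->7.5, |3|->3, |8|->7.5, |2|->1, |3|->3, |6|->5, |3|->3, |7|->6
Step 3: Attach original signs; sum ranks with positive sign and with negative sign.
W+ = 7.5 + 3 + 1 + 5 = 16.5
W- = 7.5 + 3 + 3 + 6 = 19.5
(Check: W+ + W- = 36 should equal n(n+1)/2 = 36.)
Step 4: Test statistic W = min(W+, W-) = 16.5.
Step 5: Ties in |d|, so use the tie-corrected normal approximation.
        E[W] = n(n+1)/4 = 8*9/4 = 18.
        Tie groups: |d|=3 (t=3), |d|=8 (t=2); sum(t^3 - t) = 30.
        Var[W] = n(n+1)(2n+1)/24 - sum(t^3-t)/48 = 1224/24 - 30/48 = 50.375.
        z = (W - E[W]) / sqrt(Var[W]) = (16.5 - 18) / 7.0975 = -0.2113.
        Two-sided p = 2*Phi(z) = 0.832621.
Step 6: alpha = 0.05. fail to reject H0.

W+ = 16.5, W- = 19.5, W = min = 16.5, p = 0.832621, fail to reject H0.


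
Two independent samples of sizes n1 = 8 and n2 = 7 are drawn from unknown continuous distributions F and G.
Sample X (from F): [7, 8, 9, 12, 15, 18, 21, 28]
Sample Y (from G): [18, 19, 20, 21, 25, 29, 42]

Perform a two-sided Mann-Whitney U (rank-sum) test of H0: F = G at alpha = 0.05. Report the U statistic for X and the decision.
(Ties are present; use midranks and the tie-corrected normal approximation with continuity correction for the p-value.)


Step 1: Combine and sort all 15 observations; assign midranks.
sorted (value, group): (7,X), (8,X), (9,X), (12,X), (15,X), (18,X), (18,Y), (19,Y), (20,Y), (21,X), (21,Y), (25,Y), (28,X), (29,Y), (42,Y)
ranks: 7->1, 8->2, 9->3, 12->4, 15->5, 18->6.5, 18->6.5, 19->8, 20->9, 21->10.5, 21->10.5, 25->12, 28->13, 29->14, 42->15
Step 2: Rank sum for X: R1 = 1 + 2 + 3 + 4 + 5 + 6.5 + 10.5 + 13 = 45.
Step 3: U_X = R1 - n1(n1+1)/2 = 45 - 8*9/2 = 45 - 36 = 9.
       U_Y = n1*n2 - U_X = 56 - 9 = 47.
Step 4: Ties are present, so use the tie-corrected normal approximation (with continuity correction) for the p-value.
Step 5: p-value = 0.031969; compare to alpha = 0.05. reject H0.

U_X = 9, p = 0.031969, reject H0 at alpha = 0.05.


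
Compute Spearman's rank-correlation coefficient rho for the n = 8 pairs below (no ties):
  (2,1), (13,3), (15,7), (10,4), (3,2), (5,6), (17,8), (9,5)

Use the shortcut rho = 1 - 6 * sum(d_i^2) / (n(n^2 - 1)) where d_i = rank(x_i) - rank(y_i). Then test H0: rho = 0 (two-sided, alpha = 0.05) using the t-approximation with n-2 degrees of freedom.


Step 1: Rank x and y separately (midranks; no ties here).
rank(x): 2->1, 13->6, 15->7, 10->5, 3->2, 5->3, 17->8, 9->4
rank(y): 1->1, 3->3, 7->7, 4->4, 2->2, 6->6, 8->8, 5->5
Step 2: d_i = R_x(i) - R_y(i); compute d_i^2.
  (1-1)^2=0, (6-3)^2=9, (7-7)^2=0, (5-4)^2=1, (2-2)^2=0, (3-6)^2=9, (8-8)^2=0, (4-5)^2=1
sum(d^2) = 20.
Step 3: rho = 1 - 6*20 / (8*(8^2 - 1)) = 1 - 120/504 = 0.761905.
Step 4: Under H0, t = rho * sqrt((n-2)/(1-rho^2)) = 2.8814 ~ t(6).
Step 5: Two-sided p-value from the t-distribution with 6 df = 0.028005.
Step 6: alpha = 0.05. reject H0.

rho = 0.7619, p = 0.028005, reject H0 at alpha = 0.05.


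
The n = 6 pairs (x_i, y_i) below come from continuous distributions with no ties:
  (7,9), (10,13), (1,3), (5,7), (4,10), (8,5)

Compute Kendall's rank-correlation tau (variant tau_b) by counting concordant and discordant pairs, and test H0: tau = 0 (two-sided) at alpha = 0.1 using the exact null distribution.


Step 1: Enumerate the 15 unordered pairs (i,j) with i<j and classify each by sign(x_j-x_i) * sign(y_j-y_i).
  (1,2):dx=+3,dy=+4->C; (1,3):dx=-6,dy=-6->C; (1,4):dx=-2,dy=-2->C; (1,5):dx=-3,dy=+1->D
  (1,6):dx=+1,dy=-4->D; (2,3):dx=-9,dy=-10->C; (2,4):dx=-5,dy=-6->C; (2,5):dx=-6,dy=-3->C
  (2,6):dx=-2,dy=-8->C; (3,4):dx=+4,dy=+4->C; (3,5):dx=+3,dy=+7->C; (3,6):dx=+7,dy=+2->C
  (4,5):dx=-1,dy=+3->D; (4,6):dx=+3,dy=-2->D; (5,6):dx=+4,dy=-5->D
Step 2: C = 10, D = 5, total pairs = 15.
Step 3: tau = (C - D)/(n(n-1)/2) = (10 - 5)/15 = 0.333333.
Step 4: Exact two-sided p-value (enumerate n! = 720 permutations of y under H0): p = 0.469444.
Step 5: alpha = 0.1. fail to reject H0.

tau_b = 0.3333 (C=10, D=5), p = 0.469444, fail to reject H0.


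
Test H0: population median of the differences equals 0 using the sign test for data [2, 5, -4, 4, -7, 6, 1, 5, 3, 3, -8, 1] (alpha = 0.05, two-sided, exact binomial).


Step 1: Discard zero differences. Original n = 12; n_eff = number of nonzero differences = 12.
Nonzero differences (with sign): +2, +5, -4, +4, -7, +6, +1, +5, +3, +3, -8, +1
Step 2: Count signs: positive = 9, negative = 3.
Step 3: Under H0: P(positive) = 0.5, so the number of positives S ~ Bin(12, 0.5).
Step 4: Two-sided exact p-value = sum of Bin(12,0.5) probabilities at or below the observed probability = 0.145996.
Step 5: alpha = 0.05. fail to reject H0.

n_eff = 12, pos = 9, neg = 3, p = 0.145996, fail to reject H0.


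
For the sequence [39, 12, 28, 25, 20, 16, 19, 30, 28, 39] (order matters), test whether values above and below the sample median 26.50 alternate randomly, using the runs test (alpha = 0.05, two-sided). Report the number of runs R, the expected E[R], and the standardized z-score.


Step 1: Compute median = 26.50; label A = above, B = below.
Labels in order: ABABBBBAAA  (n_A = 5, n_B = 5)
Step 2: Count runs R = 5.
Step 3: Under H0 (random ordering), E[R] = 2*n_A*n_B/(n_A+n_B) + 1 = 2*5*5/10 + 1 = 6.0000.
        Var[R] = 2*n_A*n_B*(2*n_A*n_B - n_A - n_B) / ((n_A+n_B)^2 * (n_A+n_B-1)) = 2000/900 = 2.2222.
        SD[R] = 1.4907.
Step 4: Continuity-corrected z = (R + 0.5 - E[R]) / SD[R] = (5 + 0.5 - 6.0000) / 1.4907 = -0.3354.
Step 5: Two-sided p-value via normal approximation = 2*(1 - Phi(|z|)) = 0.737316.
Step 6: alpha = 0.05. fail to reject H0.

R = 5, z = -0.3354, p = 0.737316, fail to reject H0.


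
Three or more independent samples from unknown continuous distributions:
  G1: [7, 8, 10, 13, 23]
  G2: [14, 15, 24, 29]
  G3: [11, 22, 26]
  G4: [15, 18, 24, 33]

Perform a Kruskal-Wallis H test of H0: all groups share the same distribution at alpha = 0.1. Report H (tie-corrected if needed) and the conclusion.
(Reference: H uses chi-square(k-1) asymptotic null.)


Step 1: Combine all N = 16 observations and assign midranks.
sorted (value, group, rank): (7,G1,1), (8,G1,2), (10,G1,3), (11,G3,4), (13,G1,5), (14,G2,6), (15,G2,7.5), (15,G4,7.5), (18,G4,9), (22,G3,10), (23,G1,11), (24,G2,12.5), (24,G4,12.5), (26,G3,14), (29,G2,15), (33,G4,16)
Step 2: Sum ranks within each group.
R_1 = 22 (n_1 = 5)
R_2 = 41 (n_2 = 4)
R_3 = 28 (n_3 = 3)
R_4 = 45 (n_4 = 4)
Step 3: H = 12/(N(N+1)) * sum(R_i^2/n_i) - 3(N+1)
     = 12/(16*17) * (22^2/5 + 41^2/4 + 28^2/3 + 45^2/4) - 3*17
     = 0.044118 * 1284.63 - 51
     = 5.675000.
Step 4: Ties present; correction factor C = 1 - 12/(16^3 - 16) = 0.997059. Corrected H = 5.675000 / 0.997059 = 5.691740.
Step 5: Under H0, H ~ chi^2(3); p-value = 0.127610.
Step 6: alpha = 0.1. fail to reject H0.

H = 5.6917, df = 3, p = 0.127610, fail to reject H0.


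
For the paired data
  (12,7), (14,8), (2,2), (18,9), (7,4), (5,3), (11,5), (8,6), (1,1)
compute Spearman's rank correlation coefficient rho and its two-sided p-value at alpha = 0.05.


Step 1: Rank x and y separately (midranks; no ties here).
rank(x): 12->7, 14->8, 2->2, 18->9, 7->4, 5->3, 11->6, 8->5, 1->1
rank(y): 7->7, 8->8, 2->2, 9->9, 4->4, 3->3, 5->5, 6->6, 1->1
Step 2: d_i = R_x(i) - R_y(i); compute d_i^2.
  (7-7)^2=0, (8-8)^2=0, (2-2)^2=0, (9-9)^2=0, (4-4)^2=0, (3-3)^2=0, (6-5)^2=1, (5-6)^2=1, (1-1)^2=0
sum(d^2) = 2.
Step 3: rho = 1 - 6*2 / (9*(9^2 - 1)) = 1 - 12/720 = 0.983333.
Step 4: Under H0, t = rho * sqrt((n-2)/(1-rho^2)) = 14.3096 ~ t(7).
Step 5: Two-sided p-value from the t-distribution with 7 df = 0.000002.
Step 6: alpha = 0.05. reject H0.

rho = 0.9833, p = 0.000002, reject H0 at alpha = 0.05.


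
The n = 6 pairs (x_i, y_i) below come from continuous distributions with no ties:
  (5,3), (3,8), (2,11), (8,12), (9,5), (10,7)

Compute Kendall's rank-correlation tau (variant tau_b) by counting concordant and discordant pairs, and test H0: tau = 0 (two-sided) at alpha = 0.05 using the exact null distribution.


Step 1: Enumerate the 15 unordered pairs (i,j) with i<j and classify each by sign(x_j-x_i) * sign(y_j-y_i).
  (1,2):dx=-2,dy=+5->D; (1,3):dx=-3,dy=+8->D; (1,4):dx=+3,dy=+9->C; (1,5):dx=+4,dy=+2->C
  (1,6):dx=+5,dy=+4->C; (2,3):dx=-1,dy=+3->D; (2,4):dx=+5,dy=+4->C; (2,5):dx=+6,dy=-3->D
  (2,6):dx=+7,dy=-1->D; (3,4):dx=+6,dy=+1->C; (3,5):dx=+7,dy=-6->D; (3,6):dx=+8,dy=-4->D
  (4,5):dx=+1,dy=-7->D; (4,6):dx=+2,dy=-5->D; (5,6):dx=+1,dy=+2->C
Step 2: C = 6, D = 9, total pairs = 15.
Step 3: tau = (C - D)/(n(n-1)/2) = (6 - 9)/15 = -0.200000.
Step 4: Exact two-sided p-value (enumerate n! = 720 permutations of y under H0): p = 0.719444.
Step 5: alpha = 0.05. fail to reject H0.

tau_b = -0.2000 (C=6, D=9), p = 0.719444, fail to reject H0.


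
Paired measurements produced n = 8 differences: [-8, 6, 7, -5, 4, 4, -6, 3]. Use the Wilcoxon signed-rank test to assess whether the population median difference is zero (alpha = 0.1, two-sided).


Step 1: Drop any zero differences (none here) and take |d_i|.
|d| = [8, 6, 7, 5, 4, 4, 6, 3]
Step 2: Midrank |d_i| (ties get averaged ranks).
ranks: |8|->8, |6|->5.5, |7|->7, |5|->4, |4|->2.5, |4|->2.5, |6|->5.5, |3|->1
Step 3: Attach original signs; sum ranks with positive sign and with negative sign.
W+ = 5.5 + 7 + 2.5 + 2.5 + 1 = 18.5
W- = 8 + 4 + 5.5 = 17.5
(Check: W+ + W- = 36 should equal n(n+1)/2 = 36.)
Step 4: Test statistic W = min(W+, W-) = 17.5.
Step 5: Ties in |d|, so use the tie-corrected normal approximation.
        E[W] = n(n+1)/4 = 8*9/4 = 18.
        Tie groups: |d|=4 (t=2), |d|=6 (t=2); sum(t^3 - t) = 12.
        Var[W] = n(n+1)(2n+1)/24 - sum(t^3-t)/48 = 1224/24 - 12/48 = 50.75.
        z = (W - E[W]) / sqrt(Var[W]) = (17.5 - 18) / 7.1239 = -0.0702.
        Two-sided p = 2*Phi(z) = 0.944045.
Step 6: alpha = 0.1. fail to reject H0.

W+ = 18.5, W- = 17.5, W = min = 17.5, p = 0.944045, fail to reject H0.


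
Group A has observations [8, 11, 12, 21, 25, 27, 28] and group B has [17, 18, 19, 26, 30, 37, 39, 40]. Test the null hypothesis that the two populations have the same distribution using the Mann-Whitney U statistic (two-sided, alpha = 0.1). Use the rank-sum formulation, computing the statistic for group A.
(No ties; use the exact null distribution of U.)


Step 1: Combine and sort all 15 observations; assign midranks.
sorted (value, group): (8,X), (11,X), (12,X), (17,Y), (18,Y), (19,Y), (21,X), (25,X), (26,Y), (27,X), (28,X), (30,Y), (37,Y), (39,Y), (40,Y)
ranks: 8->1, 11->2, 12->3, 17->4, 18->5, 19->6, 21->7, 25->8, 26->9, 27->10, 28->11, 30->12, 37->13, 39->14, 40->15
Step 2: Rank sum for X: R1 = 1 + 2 + 3 + 7 + 8 + 10 + 11 = 42.
Step 3: U_X = R1 - n1(n1+1)/2 = 42 - 7*8/2 = 42 - 28 = 14.
       U_Y = n1*n2 - U_X = 56 - 14 = 42.
Step 4: No ties, so the exact null distribution of U (based on enumerating the C(15,7) = 6435 equally likely rank assignments) gives the two-sided p-value.
Step 5: p-value = 0.120591; compare to alpha = 0.1. fail to reject H0.

U_X = 14, p = 0.120591, fail to reject H0 at alpha = 0.1.


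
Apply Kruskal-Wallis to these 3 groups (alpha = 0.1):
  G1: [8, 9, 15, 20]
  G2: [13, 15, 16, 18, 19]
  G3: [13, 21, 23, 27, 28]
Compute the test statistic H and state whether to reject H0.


Step 1: Combine all N = 14 observations and assign midranks.
sorted (value, group, rank): (8,G1,1), (9,G1,2), (13,G2,3.5), (13,G3,3.5), (15,G1,5.5), (15,G2,5.5), (16,G2,7), (18,G2,8), (19,G2,9), (20,G1,10), (21,G3,11), (23,G3,12), (27,G3,13), (28,G3,14)
Step 2: Sum ranks within each group.
R_1 = 18.5 (n_1 = 4)
R_2 = 33 (n_2 = 5)
R_3 = 53.5 (n_3 = 5)
Step 3: H = 12/(N(N+1)) * sum(R_i^2/n_i) - 3(N+1)
     = 12/(14*15) * (18.5^2/4 + 33^2/5 + 53.5^2/5) - 3*15
     = 0.057143 * 875.812 - 45
     = 5.046429.
Step 4: Ties present; correction factor C = 1 - 12/(14^3 - 14) = 0.995604. Corrected H = 5.046429 / 0.995604 = 5.068709.
Step 5: Under H0, H ~ chi^2(2); p-value = 0.079313.
Step 6: alpha = 0.1. reject H0.

H = 5.0687, df = 2, p = 0.079313, reject H0.
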